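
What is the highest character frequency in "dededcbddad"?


Input: dededcbddad
Character counts:
  'a': 1
  'b': 1
  'c': 1
  'd': 6
  'e': 2
Maximum frequency: 6

6


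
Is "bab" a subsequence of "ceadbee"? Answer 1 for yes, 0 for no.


Check if "bab" is a subsequence of "ceadbee"
Greedy scan:
  Position 0 ('c'): no match needed
  Position 1 ('e'): no match needed
  Position 2 ('a'): no match needed
  Position 3 ('d'): no match needed
  Position 4 ('b'): matches sub[0] = 'b'
  Position 5 ('e'): no match needed
  Position 6 ('e'): no match needed
Only matched 1/3 characters => not a subsequence

0


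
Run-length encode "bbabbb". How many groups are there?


Input: bbabbb
Scanning for consecutive runs:
  Group 1: 'b' x 2 (positions 0-1)
  Group 2: 'a' x 1 (positions 2-2)
  Group 3: 'b' x 3 (positions 3-5)
Total groups: 3

3


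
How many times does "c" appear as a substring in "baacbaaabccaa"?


Searching for "c" in "baacbaaabccaa"
Scanning each position:
  Position 0: "b" => no
  Position 1: "a" => no
  Position 2: "a" => no
  Position 3: "c" => MATCH
  Position 4: "b" => no
  Position 5: "a" => no
  Position 6: "a" => no
  Position 7: "a" => no
  Position 8: "b" => no
  Position 9: "c" => MATCH
  Position 10: "c" => MATCH
  Position 11: "a" => no
  Position 12: "a" => no
Total occurrences: 3

3


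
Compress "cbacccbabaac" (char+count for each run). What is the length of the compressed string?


Input: cbacccbabaac
Runs:
  'c' x 1 => "c1"
  'b' x 1 => "b1"
  'a' x 1 => "a1"
  'c' x 3 => "c3"
  'b' x 1 => "b1"
  'a' x 1 => "a1"
  'b' x 1 => "b1"
  'a' x 2 => "a2"
  'c' x 1 => "c1"
Compressed: "c1b1a1c3b1a1b1a2c1"
Compressed length: 18

18


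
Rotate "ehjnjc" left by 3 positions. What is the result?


Input: "ehjnjc", rotate left by 3
First 3 characters: "ehj"
Remaining characters: "njc"
Concatenate remaining + first: "njc" + "ehj" = "njcehj"

njcehj


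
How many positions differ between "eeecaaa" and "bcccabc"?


Comparing "eeecaaa" and "bcccabc" position by position:
  Position 0: 'e' vs 'b' => DIFFER
  Position 1: 'e' vs 'c' => DIFFER
  Position 2: 'e' vs 'c' => DIFFER
  Position 3: 'c' vs 'c' => same
  Position 4: 'a' vs 'a' => same
  Position 5: 'a' vs 'b' => DIFFER
  Position 6: 'a' vs 'c' => DIFFER
Positions that differ: 5

5


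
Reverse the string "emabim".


Input: emabim
Reading characters right to left:
  Position 5: 'm'
  Position 4: 'i'
  Position 3: 'b'
  Position 2: 'a'
  Position 1: 'm'
  Position 0: 'e'
Reversed: mibame

mibame


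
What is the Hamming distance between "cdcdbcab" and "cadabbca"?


Comparing "cdcdbcab" and "cadabbca" position by position:
  Position 0: 'c' vs 'c' => same
  Position 1: 'd' vs 'a' => differ
  Position 2: 'c' vs 'd' => differ
  Position 3: 'd' vs 'a' => differ
  Position 4: 'b' vs 'b' => same
  Position 5: 'c' vs 'b' => differ
  Position 6: 'a' vs 'c' => differ
  Position 7: 'b' vs 'a' => differ
Total differences (Hamming distance): 6

6


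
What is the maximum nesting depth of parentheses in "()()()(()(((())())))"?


Input: "()()()(()(((())())))"
Tracking depth:
  Position 0 '(': depth becomes 1
  Position 1 ')': depth becomes 0
  Position 2 '(': depth becomes 1
  Position 3 ')': depth becomes 0
  Position 4 '(': depth becomes 1
  Position 5 ')': depth becomes 0
  Position 6 '(': depth becomes 1
  Position 7 '(': depth becomes 2
  Position 8 ')': depth becomes 1
  Position 9 '(': depth becomes 2
  Position 10 '(': depth becomes 3
  Position 11 '(': depth becomes 4
  Position 12 '(': depth becomes 5
  Position 13 ')': depth becomes 4
  Position 14 ')': depth becomes 3
  Position 15 '(': depth becomes 4
  Position 16 ')': depth becomes 3
  Position 17 ')': depth becomes 2
  Position 18 ')': depth becomes 1
  Position 19 ')': depth becomes 0
Maximum depth reached: 5

5


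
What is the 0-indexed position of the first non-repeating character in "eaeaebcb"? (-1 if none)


Input: eaeaebcb
Character frequencies:
  'a': 2
  'b': 2
  'c': 1
  'e': 3
Scanning left to right for freq == 1:
  Position 0 ('e'): freq=3, skip
  Position 1 ('a'): freq=2, skip
  Position 2 ('e'): freq=3, skip
  Position 3 ('a'): freq=2, skip
  Position 4 ('e'): freq=3, skip
  Position 5 ('b'): freq=2, skip
  Position 6 ('c'): unique! => answer = 6

6


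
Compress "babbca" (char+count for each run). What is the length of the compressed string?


Input: babbca
Runs:
  'b' x 1 => "b1"
  'a' x 1 => "a1"
  'b' x 2 => "b2"
  'c' x 1 => "c1"
  'a' x 1 => "a1"
Compressed: "b1a1b2c1a1"
Compressed length: 10

10


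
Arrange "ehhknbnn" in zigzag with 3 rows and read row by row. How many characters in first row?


Zigzag "ehhknbnn" into 3 rows:
Placing characters:
  'e' => row 0
  'h' => row 1
  'h' => row 2
  'k' => row 1
  'n' => row 0
  'b' => row 1
  'n' => row 2
  'n' => row 1
Rows:
  Row 0: "en"
  Row 1: "hkbn"
  Row 2: "hn"
First row length: 2

2


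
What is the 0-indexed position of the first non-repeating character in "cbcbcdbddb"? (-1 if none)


Input: cbcbcdbddb
Character frequencies:
  'b': 4
  'c': 3
  'd': 3
Scanning left to right for freq == 1:
  Position 0 ('c'): freq=3, skip
  Position 1 ('b'): freq=4, skip
  Position 2 ('c'): freq=3, skip
  Position 3 ('b'): freq=4, skip
  Position 4 ('c'): freq=3, skip
  Position 5 ('d'): freq=3, skip
  Position 6 ('b'): freq=4, skip
  Position 7 ('d'): freq=3, skip
  Position 8 ('d'): freq=3, skip
  Position 9 ('b'): freq=4, skip
  No unique character found => answer = -1

-1


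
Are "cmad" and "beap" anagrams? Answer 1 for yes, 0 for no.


Strings: "cmad", "beap"
Sorted first:  acdm
Sorted second: abep
Differ at position 1: 'c' vs 'b' => not anagrams

0


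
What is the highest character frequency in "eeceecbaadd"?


Input: eeceecbaadd
Character counts:
  'a': 2
  'b': 1
  'c': 2
  'd': 2
  'e': 4
Maximum frequency: 4

4


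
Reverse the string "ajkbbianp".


Input: ajkbbianp
Reading characters right to left:
  Position 8: 'p'
  Position 7: 'n'
  Position 6: 'a'
  Position 5: 'i'
  Position 4: 'b'
  Position 3: 'b'
  Position 2: 'k'
  Position 1: 'j'
  Position 0: 'a'
Reversed: pnaibbkja

pnaibbkja


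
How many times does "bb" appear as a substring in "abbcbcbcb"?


Searching for "bb" in "abbcbcbcb"
Scanning each position:
  Position 0: "ab" => no
  Position 1: "bb" => MATCH
  Position 2: "bc" => no
  Position 3: "cb" => no
  Position 4: "bc" => no
  Position 5: "cb" => no
  Position 6: "bc" => no
  Position 7: "cb" => no
Total occurrences: 1

1


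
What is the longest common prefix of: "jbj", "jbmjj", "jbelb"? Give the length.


Words: jbj, jbmjj, jbelb
  Position 0: all 'j' => match
  Position 1: all 'b' => match
  Position 2: ('j', 'm', 'e') => mismatch, stop
LCP = "jb" (length 2)

2


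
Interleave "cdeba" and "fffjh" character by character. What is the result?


Interleaving "cdeba" and "fffjh":
  Position 0: 'c' from first, 'f' from second => "cf"
  Position 1: 'd' from first, 'f' from second => "df"
  Position 2: 'e' from first, 'f' from second => "ef"
  Position 3: 'b' from first, 'j' from second => "bj"
  Position 4: 'a' from first, 'h' from second => "ah"
Result: cfdfefbjah

cfdfefbjah


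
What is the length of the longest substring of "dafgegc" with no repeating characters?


Input: "dafgegc"
Sliding window (track last position of each char):
  Position 0 ('d'): window [0,0] length 1 -- new best
  Position 1 ('a'): window [0,1] length 2 -- new best
  Position 2 ('f'): window [0,2] length 3 -- new best
  Position 3 ('g'): window [0,3] length 4 -- new best
  Position 4 ('e'): window [0,4] length 5 -- new best
  Position 5 ('g'): repeat (last at 3), move window start to 4
  Position 5 ('g'): window [4,5] length 2
  Position 6 ('c'): window [4,6] length 3
Longest substring with no repeats: "dafge" with length 5

5


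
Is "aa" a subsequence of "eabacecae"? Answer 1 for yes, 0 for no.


Check if "aa" is a subsequence of "eabacecae"
Greedy scan:
  Position 0 ('e'): no match needed
  Position 1 ('a'): matches sub[0] = 'a'
  Position 2 ('b'): no match needed
  Position 3 ('a'): matches sub[1] = 'a'
  Position 4 ('c'): no match needed
  Position 5 ('e'): no match needed
  Position 6 ('c'): no match needed
  Position 7 ('a'): no match needed
  Position 8 ('e'): no match needed
All 2 characters matched => is a subsequence

1


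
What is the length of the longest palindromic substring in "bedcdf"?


Input: "bedcdf"
Checking substrings for palindromes:
  [2:5] "dcd" (len 3) => palindrome
Longest palindromic substring: "dcd" with length 3

3


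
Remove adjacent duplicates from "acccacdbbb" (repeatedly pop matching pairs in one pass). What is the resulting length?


Input: acccacdbbb
Stack-based adjacent duplicate removal:
  Read 'a': push. Stack: a
  Read 'c': push. Stack: ac
  Read 'c': matches stack top 'c' => pop. Stack: a
  Read 'c': push. Stack: ac
  Read 'a': push. Stack: aca
  Read 'c': push. Stack: acac
  Read 'd': push. Stack: acacd
  Read 'b': push. Stack: acacdb
  Read 'b': matches stack top 'b' => pop. Stack: acacd
  Read 'b': push. Stack: acacdb
Final stack: "acacdb" (length 6)

6


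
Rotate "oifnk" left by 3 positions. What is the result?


Input: "oifnk", rotate left by 3
First 3 characters: "oif"
Remaining characters: "nk"
Concatenate remaining + first: "nk" + "oif" = "nkoif"

nkoif


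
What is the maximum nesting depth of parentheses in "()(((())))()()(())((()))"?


Input: "()(((())))()()(())((()))"
Tracking depth:
  Position 0 '(': depth becomes 1
  Position 1 ')': depth becomes 0
  Position 2 '(': depth becomes 1
  Position 3 '(': depth becomes 2
  Position 4 '(': depth becomes 3
  Position 5 '(': depth becomes 4
  Position 6 ')': depth becomes 3
  Position 7 ')': depth becomes 2
  Position 8 ')': depth becomes 1
  Position 9 ')': depth becomes 0
  Position 10 '(': depth becomes 1
  Position 11 ')': depth becomes 0
  Position 12 '(': depth becomes 1
  Position 13 ')': depth becomes 0
  Position 14 '(': depth becomes 1
  Position 15 '(': depth becomes 2
  Position 16 ')': depth becomes 1
  Position 17 ')': depth becomes 0
  Position 18 '(': depth becomes 1
  Position 19 '(': depth becomes 2
  Position 20 '(': depth becomes 3
  Position 21 ')': depth becomes 2
  Position 22 ')': depth becomes 1
  Position 23 ')': depth becomes 0
Maximum depth reached: 4

4


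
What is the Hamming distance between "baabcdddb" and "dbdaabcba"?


Comparing "baabcdddb" and "dbdaabcba" position by position:
  Position 0: 'b' vs 'd' => differ
  Position 1: 'a' vs 'b' => differ
  Position 2: 'a' vs 'd' => differ
  Position 3: 'b' vs 'a' => differ
  Position 4: 'c' vs 'a' => differ
  Position 5: 'd' vs 'b' => differ
  Position 6: 'd' vs 'c' => differ
  Position 7: 'd' vs 'b' => differ
  Position 8: 'b' vs 'a' => differ
Total differences (Hamming distance): 9

9


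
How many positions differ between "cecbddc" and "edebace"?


Comparing "cecbddc" and "edebace" position by position:
  Position 0: 'c' vs 'e' => DIFFER
  Position 1: 'e' vs 'd' => DIFFER
  Position 2: 'c' vs 'e' => DIFFER
  Position 3: 'b' vs 'b' => same
  Position 4: 'd' vs 'a' => DIFFER
  Position 5: 'd' vs 'c' => DIFFER
  Position 6: 'c' vs 'e' => DIFFER
Positions that differ: 6

6


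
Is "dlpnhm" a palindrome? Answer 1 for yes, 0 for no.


Input: dlpnhm
Reversed: mhnpld
  Compare pos 0 ('d') with pos 5 ('m'): MISMATCH
  Compare pos 1 ('l') with pos 4 ('h'): MISMATCH
  Compare pos 2 ('p') with pos 3 ('n'): MISMATCH
Result: not a palindrome

0


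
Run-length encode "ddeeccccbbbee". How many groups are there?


Input: ddeeccccbbbee
Scanning for consecutive runs:
  Group 1: 'd' x 2 (positions 0-1)
  Group 2: 'e' x 2 (positions 2-3)
  Group 3: 'c' x 4 (positions 4-7)
  Group 4: 'b' x 3 (positions 8-10)
  Group 5: 'e' x 2 (positions 11-12)
Total groups: 5

5


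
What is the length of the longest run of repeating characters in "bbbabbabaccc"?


Input: "bbbabbabaccc"
Scanning for longest run:
  Position 1 ('b'): continues run of 'b', length=2
  Position 2 ('b'): continues run of 'b', length=3
  Position 3 ('a'): new char, reset run to 1
  Position 4 ('b'): new char, reset run to 1
  Position 5 ('b'): continues run of 'b', length=2
  Position 6 ('a'): new char, reset run to 1
  Position 7 ('b'): new char, reset run to 1
  Position 8 ('a'): new char, reset run to 1
  Position 9 ('c'): new char, reset run to 1
  Position 10 ('c'): continues run of 'c', length=2
  Position 11 ('c'): continues run of 'c', length=3
Longest run: 'b' with length 3

3


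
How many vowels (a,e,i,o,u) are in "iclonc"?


Input: iclonc
Checking each character:
  'i' at position 0: vowel (running total: 1)
  'c' at position 1: consonant
  'l' at position 2: consonant
  'o' at position 3: vowel (running total: 2)
  'n' at position 4: consonant
  'c' at position 5: consonant
Total vowels: 2

2


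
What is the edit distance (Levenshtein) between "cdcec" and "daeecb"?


Computing edit distance: "cdcec" -> "daeecb"
DP table:
           d    a    e    e    c    b
      0    1    2    3    4    5    6
  c   1    1    2    3    4    4    5
  d   2    1    2    3    4    5    5
  c   3    2    2    3    4    4    5
  e   4    3    3    2    3    4    5
  c   5    4    4    3    3    3    4
Edit distance = dp[5][6] = 4

4


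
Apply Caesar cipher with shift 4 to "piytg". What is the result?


Caesar cipher: shift "piytg" by 4
  'p' (pos 15) + 4 = pos 19 = 't'
  'i' (pos 8) + 4 = pos 12 = 'm'
  'y' (pos 24) + 4 = pos 2 = 'c'
  't' (pos 19) + 4 = pos 23 = 'x'
  'g' (pos 6) + 4 = pos 10 = 'k'
Result: tmcxk

tmcxk


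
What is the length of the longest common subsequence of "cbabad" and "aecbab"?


LCS of "cbabad" and "aecbab"
DP table:
           a    e    c    b    a    b
      0    0    0    0    0    0    0
  c   0    0    0    1    1    1    1
  b   0    0    0    1    2    2    2
  a   0    1    1    1    2    3    3
  b   0    1    1    1    2    3    4
  a   0    1    1    1    2    3    4
  d   0    1    1    1    2    3    4
LCS length = dp[6][6] = 4

4


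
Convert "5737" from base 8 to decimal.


Input: "5737" in base 8
Positional expansion:
  Digit '5' (value 5) x 8^3 = 2560
  Digit '7' (value 7) x 8^2 = 448
  Digit '3' (value 3) x 8^1 = 24
  Digit '7' (value 7) x 8^0 = 7
Sum = 3039

3039


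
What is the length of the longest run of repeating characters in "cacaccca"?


Input: "cacaccca"
Scanning for longest run:
  Position 1 ('a'): new char, reset run to 1
  Position 2 ('c'): new char, reset run to 1
  Position 3 ('a'): new char, reset run to 1
  Position 4 ('c'): new char, reset run to 1
  Position 5 ('c'): continues run of 'c', length=2
  Position 6 ('c'): continues run of 'c', length=3
  Position 7 ('a'): new char, reset run to 1
Longest run: 'c' with length 3

3


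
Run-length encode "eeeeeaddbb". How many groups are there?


Input: eeeeeaddbb
Scanning for consecutive runs:
  Group 1: 'e' x 5 (positions 0-4)
  Group 2: 'a' x 1 (positions 5-5)
  Group 3: 'd' x 2 (positions 6-7)
  Group 4: 'b' x 2 (positions 8-9)
Total groups: 4

4


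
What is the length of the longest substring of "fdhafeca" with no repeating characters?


Input: "fdhafeca"
Sliding window (track last position of each char):
  Position 0 ('f'): window [0,0] length 1 -- new best
  Position 1 ('d'): window [0,1] length 2 -- new best
  Position 2 ('h'): window [0,2] length 3 -- new best
  Position 3 ('a'): window [0,3] length 4 -- new best
  Position 4 ('f'): repeat (last at 0), move window start to 1
  Position 4 ('f'): window [1,4] length 4
  Position 5 ('e'): window [1,5] length 5 -- new best
  Position 6 ('c'): window [1,6] length 6 -- new best
  Position 7 ('a'): repeat (last at 3), move window start to 4
  Position 7 ('a'): window [4,7] length 4
Longest substring with no repeats: "dhafec" with length 6

6


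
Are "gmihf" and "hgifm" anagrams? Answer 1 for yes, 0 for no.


Strings: "gmihf", "hgifm"
Sorted first:  fghim
Sorted second: fghim
Sorted forms match => anagrams

1


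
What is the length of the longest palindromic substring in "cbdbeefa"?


Input: "cbdbeefa"
Checking substrings for palindromes:
  [1:4] "bdb" (len 3) => palindrome
  [4:6] "ee" (len 2) => palindrome
Longest palindromic substring: "bdb" with length 3

3


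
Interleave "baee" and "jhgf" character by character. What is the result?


Interleaving "baee" and "jhgf":
  Position 0: 'b' from first, 'j' from second => "bj"
  Position 1: 'a' from first, 'h' from second => "ah"
  Position 2: 'e' from first, 'g' from second => "eg"
  Position 3: 'e' from first, 'f' from second => "ef"
Result: bjahegef

bjahegef


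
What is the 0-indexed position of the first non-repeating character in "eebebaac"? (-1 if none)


Input: eebebaac
Character frequencies:
  'a': 2
  'b': 2
  'c': 1
  'e': 3
Scanning left to right for freq == 1:
  Position 0 ('e'): freq=3, skip
  Position 1 ('e'): freq=3, skip
  Position 2 ('b'): freq=2, skip
  Position 3 ('e'): freq=3, skip
  Position 4 ('b'): freq=2, skip
  Position 5 ('a'): freq=2, skip
  Position 6 ('a'): freq=2, skip
  Position 7 ('c'): unique! => answer = 7

7


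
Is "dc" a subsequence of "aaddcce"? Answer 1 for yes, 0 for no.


Check if "dc" is a subsequence of "aaddcce"
Greedy scan:
  Position 0 ('a'): no match needed
  Position 1 ('a'): no match needed
  Position 2 ('d'): matches sub[0] = 'd'
  Position 3 ('d'): no match needed
  Position 4 ('c'): matches sub[1] = 'c'
  Position 5 ('c'): no match needed
  Position 6 ('e'): no match needed
All 2 characters matched => is a subsequence

1


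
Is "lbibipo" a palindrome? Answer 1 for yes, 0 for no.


Input: lbibipo
Reversed: opibibl
  Compare pos 0 ('l') with pos 6 ('o'): MISMATCH
  Compare pos 1 ('b') with pos 5 ('p'): MISMATCH
  Compare pos 2 ('i') with pos 4 ('i'): match
Result: not a palindrome

0


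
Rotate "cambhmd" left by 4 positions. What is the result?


Input: "cambhmd", rotate left by 4
First 4 characters: "camb"
Remaining characters: "hmd"
Concatenate remaining + first: "hmd" + "camb" = "hmdcamb"

hmdcamb


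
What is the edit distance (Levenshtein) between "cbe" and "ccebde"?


Computing edit distance: "cbe" -> "ccebde"
DP table:
           c    c    e    b    d    e
      0    1    2    3    4    5    6
  c   1    0    1    2    3    4    5
  b   2    1    1    2    2    3    4
  e   3    2    2    1    2    3    3
Edit distance = dp[3][6] = 3

3


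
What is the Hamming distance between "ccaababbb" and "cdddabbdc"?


Comparing "ccaababbb" and "cdddabbdc" position by position:
  Position 0: 'c' vs 'c' => same
  Position 1: 'c' vs 'd' => differ
  Position 2: 'a' vs 'd' => differ
  Position 3: 'a' vs 'd' => differ
  Position 4: 'b' vs 'a' => differ
  Position 5: 'a' vs 'b' => differ
  Position 6: 'b' vs 'b' => same
  Position 7: 'b' vs 'd' => differ
  Position 8: 'b' vs 'c' => differ
Total differences (Hamming distance): 7

7


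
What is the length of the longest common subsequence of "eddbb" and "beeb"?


LCS of "eddbb" and "beeb"
DP table:
           b    e    e    b
      0    0    0    0    0
  e   0    0    1    1    1
  d   0    0    1    1    1
  d   0    0    1    1    1
  b   0    1    1    1    2
  b   0    1    1    1    2
LCS length = dp[5][4] = 2

2


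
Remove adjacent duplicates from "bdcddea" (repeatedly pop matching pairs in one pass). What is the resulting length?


Input: bdcddea
Stack-based adjacent duplicate removal:
  Read 'b': push. Stack: b
  Read 'd': push. Stack: bd
  Read 'c': push. Stack: bdc
  Read 'd': push. Stack: bdcd
  Read 'd': matches stack top 'd' => pop. Stack: bdc
  Read 'e': push. Stack: bdce
  Read 'a': push. Stack: bdcea
Final stack: "bdcea" (length 5)

5


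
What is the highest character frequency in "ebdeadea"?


Input: ebdeadea
Character counts:
  'a': 2
  'b': 1
  'd': 2
  'e': 3
Maximum frequency: 3

3


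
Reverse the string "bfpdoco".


Input: bfpdoco
Reading characters right to left:
  Position 6: 'o'
  Position 5: 'c'
  Position 4: 'o'
  Position 3: 'd'
  Position 2: 'p'
  Position 1: 'f'
  Position 0: 'b'
Reversed: ocodpfb

ocodpfb


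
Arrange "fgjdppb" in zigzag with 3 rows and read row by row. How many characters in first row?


Zigzag "fgjdppb" into 3 rows:
Placing characters:
  'f' => row 0
  'g' => row 1
  'j' => row 2
  'd' => row 1
  'p' => row 0
  'p' => row 1
  'b' => row 2
Rows:
  Row 0: "fp"
  Row 1: "gdp"
  Row 2: "jb"
First row length: 2

2


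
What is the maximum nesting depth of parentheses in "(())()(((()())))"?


Input: "(())()(((()())))"
Tracking depth:
  Position 0 '(': depth becomes 1
  Position 1 '(': depth becomes 2
  Position 2 ')': depth becomes 1
  Position 3 ')': depth becomes 0
  Position 4 '(': depth becomes 1
  Position 5 ')': depth becomes 0
  Position 6 '(': depth becomes 1
  Position 7 '(': depth becomes 2
  Position 8 '(': depth becomes 3
  Position 9 '(': depth becomes 4
  Position 10 ')': depth becomes 3
  Position 11 '(': depth becomes 4
  Position 12 ')': depth becomes 3
  Position 13 ')': depth becomes 2
  Position 14 ')': depth becomes 1
  Position 15 ')': depth becomes 0
Maximum depth reached: 4

4


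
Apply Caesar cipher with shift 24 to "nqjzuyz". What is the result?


Caesar cipher: shift "nqjzuyz" by 24
  'n' (pos 13) + 24 = pos 11 = 'l'
  'q' (pos 16) + 24 = pos 14 = 'o'
  'j' (pos 9) + 24 = pos 7 = 'h'
  'z' (pos 25) + 24 = pos 23 = 'x'
  'u' (pos 20) + 24 = pos 18 = 's'
  'y' (pos 24) + 24 = pos 22 = 'w'
  'z' (pos 25) + 24 = pos 23 = 'x'
Result: lohxswx

lohxswx


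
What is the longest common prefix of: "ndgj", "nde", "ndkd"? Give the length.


Words: ndgj, nde, ndkd
  Position 0: all 'n' => match
  Position 1: all 'd' => match
  Position 2: ('g', 'e', 'k') => mismatch, stop
LCP = "nd" (length 2)

2


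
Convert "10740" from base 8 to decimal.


Input: "10740" in base 8
Positional expansion:
  Digit '1' (value 1) x 8^4 = 4096
  Digit '0' (value 0) x 8^3 = 0
  Digit '7' (value 7) x 8^2 = 448
  Digit '4' (value 4) x 8^1 = 32
  Digit '0' (value 0) x 8^0 = 0
Sum = 4576

4576


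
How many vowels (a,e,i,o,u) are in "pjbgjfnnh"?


Input: pjbgjfnnh
Checking each character:
  'p' at position 0: consonant
  'j' at position 1: consonant
  'b' at position 2: consonant
  'g' at position 3: consonant
  'j' at position 4: consonant
  'f' at position 5: consonant
  'n' at position 6: consonant
  'n' at position 7: consonant
  'h' at position 8: consonant
Total vowels: 0

0


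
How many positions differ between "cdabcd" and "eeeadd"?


Comparing "cdabcd" and "eeeadd" position by position:
  Position 0: 'c' vs 'e' => DIFFER
  Position 1: 'd' vs 'e' => DIFFER
  Position 2: 'a' vs 'e' => DIFFER
  Position 3: 'b' vs 'a' => DIFFER
  Position 4: 'c' vs 'd' => DIFFER
  Position 5: 'd' vs 'd' => same
Positions that differ: 5

5


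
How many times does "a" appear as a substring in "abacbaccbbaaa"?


Searching for "a" in "abacbaccbbaaa"
Scanning each position:
  Position 0: "a" => MATCH
  Position 1: "b" => no
  Position 2: "a" => MATCH
  Position 3: "c" => no
  Position 4: "b" => no
  Position 5: "a" => MATCH
  Position 6: "c" => no
  Position 7: "c" => no
  Position 8: "b" => no
  Position 9: "b" => no
  Position 10: "a" => MATCH
  Position 11: "a" => MATCH
  Position 12: "a" => MATCH
Total occurrences: 6

6


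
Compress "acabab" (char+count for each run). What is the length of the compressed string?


Input: acabab
Runs:
  'a' x 1 => "a1"
  'c' x 1 => "c1"
  'a' x 1 => "a1"
  'b' x 1 => "b1"
  'a' x 1 => "a1"
  'b' x 1 => "b1"
Compressed: "a1c1a1b1a1b1"
Compressed length: 12

12


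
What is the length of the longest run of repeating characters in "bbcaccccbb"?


Input: "bbcaccccbb"
Scanning for longest run:
  Position 1 ('b'): continues run of 'b', length=2
  Position 2 ('c'): new char, reset run to 1
  Position 3 ('a'): new char, reset run to 1
  Position 4 ('c'): new char, reset run to 1
  Position 5 ('c'): continues run of 'c', length=2
  Position 6 ('c'): continues run of 'c', length=3
  Position 7 ('c'): continues run of 'c', length=4
  Position 8 ('b'): new char, reset run to 1
  Position 9 ('b'): continues run of 'b', length=2
Longest run: 'c' with length 4

4


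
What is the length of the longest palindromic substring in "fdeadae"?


Input: "fdeadae"
Checking substrings for palindromes:
  [2:7] "eadae" (len 5) => palindrome
  [3:6] "ada" (len 3) => palindrome
Longest palindromic substring: "eadae" with length 5

5


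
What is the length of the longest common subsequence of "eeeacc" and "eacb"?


LCS of "eeeacc" and "eacb"
DP table:
           e    a    c    b
      0    0    0    0    0
  e   0    1    1    1    1
  e   0    1    1    1    1
  e   0    1    1    1    1
  a   0    1    2    2    2
  c   0    1    2    3    3
  c   0    1    2    3    3
LCS length = dp[6][4] = 3

3


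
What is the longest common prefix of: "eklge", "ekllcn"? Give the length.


Words: eklge, ekllcn
  Position 0: all 'e' => match
  Position 1: all 'k' => match
  Position 2: all 'l' => match
  Position 3: ('g', 'l') => mismatch, stop
LCP = "ekl" (length 3)

3


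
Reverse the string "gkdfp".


Input: gkdfp
Reading characters right to left:
  Position 4: 'p'
  Position 3: 'f'
  Position 2: 'd'
  Position 1: 'k'
  Position 0: 'g'
Reversed: pfdkg

pfdkg


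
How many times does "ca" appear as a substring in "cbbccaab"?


Searching for "ca" in "cbbccaab"
Scanning each position:
  Position 0: "cb" => no
  Position 1: "bb" => no
  Position 2: "bc" => no
  Position 3: "cc" => no
  Position 4: "ca" => MATCH
  Position 5: "aa" => no
  Position 6: "ab" => no
Total occurrences: 1

1


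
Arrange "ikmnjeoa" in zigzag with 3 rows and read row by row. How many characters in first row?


Zigzag "ikmnjeoa" into 3 rows:
Placing characters:
  'i' => row 0
  'k' => row 1
  'm' => row 2
  'n' => row 1
  'j' => row 0
  'e' => row 1
  'o' => row 2
  'a' => row 1
Rows:
  Row 0: "ij"
  Row 1: "knea"
  Row 2: "mo"
First row length: 2

2


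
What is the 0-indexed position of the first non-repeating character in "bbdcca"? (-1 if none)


Input: bbdcca
Character frequencies:
  'a': 1
  'b': 2
  'c': 2
  'd': 1
Scanning left to right for freq == 1:
  Position 0 ('b'): freq=2, skip
  Position 1 ('b'): freq=2, skip
  Position 2 ('d'): unique! => answer = 2

2


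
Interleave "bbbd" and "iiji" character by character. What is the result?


Interleaving "bbbd" and "iiji":
  Position 0: 'b' from first, 'i' from second => "bi"
  Position 1: 'b' from first, 'i' from second => "bi"
  Position 2: 'b' from first, 'j' from second => "bj"
  Position 3: 'd' from first, 'i' from second => "di"
Result: bibibjdi

bibibjdi


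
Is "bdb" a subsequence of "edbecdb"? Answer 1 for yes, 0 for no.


Check if "bdb" is a subsequence of "edbecdb"
Greedy scan:
  Position 0 ('e'): no match needed
  Position 1 ('d'): no match needed
  Position 2 ('b'): matches sub[0] = 'b'
  Position 3 ('e'): no match needed
  Position 4 ('c'): no match needed
  Position 5 ('d'): matches sub[1] = 'd'
  Position 6 ('b'): matches sub[2] = 'b'
All 3 characters matched => is a subsequence

1


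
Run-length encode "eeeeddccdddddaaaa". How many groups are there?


Input: eeeeddccdddddaaaa
Scanning for consecutive runs:
  Group 1: 'e' x 4 (positions 0-3)
  Group 2: 'd' x 2 (positions 4-5)
  Group 3: 'c' x 2 (positions 6-7)
  Group 4: 'd' x 5 (positions 8-12)
  Group 5: 'a' x 4 (positions 13-16)
Total groups: 5

5


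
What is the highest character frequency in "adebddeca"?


Input: adebddeca
Character counts:
  'a': 2
  'b': 1
  'c': 1
  'd': 3
  'e': 2
Maximum frequency: 3

3


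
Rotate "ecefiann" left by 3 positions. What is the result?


Input: "ecefiann", rotate left by 3
First 3 characters: "ece"
Remaining characters: "fiann"
Concatenate remaining + first: "fiann" + "ece" = "fiannece"

fiannece


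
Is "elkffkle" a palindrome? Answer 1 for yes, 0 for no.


Input: elkffkle
Reversed: elkffkle
  Compare pos 0 ('e') with pos 7 ('e'): match
  Compare pos 1 ('l') with pos 6 ('l'): match
  Compare pos 2 ('k') with pos 5 ('k'): match
  Compare pos 3 ('f') with pos 4 ('f'): match
Result: palindrome

1


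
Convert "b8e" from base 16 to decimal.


Input: "b8e" in base 16
Positional expansion:
  Digit 'b' (value 11) x 16^2 = 2816
  Digit '8' (value 8) x 16^1 = 128
  Digit 'e' (value 14) x 16^0 = 14
Sum = 2958

2958


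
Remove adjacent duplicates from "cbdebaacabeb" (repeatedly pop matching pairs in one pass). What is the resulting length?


Input: cbdebaacabeb
Stack-based adjacent duplicate removal:
  Read 'c': push. Stack: c
  Read 'b': push. Stack: cb
  Read 'd': push. Stack: cbd
  Read 'e': push. Stack: cbde
  Read 'b': push. Stack: cbdeb
  Read 'a': push. Stack: cbdeba
  Read 'a': matches stack top 'a' => pop. Stack: cbdeb
  Read 'c': push. Stack: cbdebc
  Read 'a': push. Stack: cbdebca
  Read 'b': push. Stack: cbdebcab
  Read 'e': push. Stack: cbdebcabe
  Read 'b': push. Stack: cbdebcabeb
Final stack: "cbdebcabeb" (length 10)

10


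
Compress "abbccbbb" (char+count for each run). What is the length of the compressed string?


Input: abbccbbb
Runs:
  'a' x 1 => "a1"
  'b' x 2 => "b2"
  'c' x 2 => "c2"
  'b' x 3 => "b3"
Compressed: "a1b2c2b3"
Compressed length: 8

8


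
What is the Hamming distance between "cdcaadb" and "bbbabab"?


Comparing "cdcaadb" and "bbbabab" position by position:
  Position 0: 'c' vs 'b' => differ
  Position 1: 'd' vs 'b' => differ
  Position 2: 'c' vs 'b' => differ
  Position 3: 'a' vs 'a' => same
  Position 4: 'a' vs 'b' => differ
  Position 5: 'd' vs 'a' => differ
  Position 6: 'b' vs 'b' => same
Total differences (Hamming distance): 5

5


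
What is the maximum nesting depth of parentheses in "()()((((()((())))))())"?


Input: "()()((((()((())))))())"
Tracking depth:
  Position 0 '(': depth becomes 1
  Position 1 ')': depth becomes 0
  Position 2 '(': depth becomes 1
  Position 3 ')': depth becomes 0
  Position 4 '(': depth becomes 1
  Position 5 '(': depth becomes 2
  Position 6 '(': depth becomes 3
  Position 7 '(': depth becomes 4
  Position 8 '(': depth becomes 5
  Position 9 ')': depth becomes 4
  Position 10 '(': depth becomes 5
  Position 11 '(': depth becomes 6
  Position 12 '(': depth becomes 7
  Position 13 ')': depth becomes 6
  Position 14 ')': depth becomes 5
  Position 15 ')': depth becomes 4
  Position 16 ')': depth becomes 3
  Position 17 ')': depth becomes 2
  Position 18 ')': depth becomes 1
  Position 19 '(': depth becomes 2
  Position 20 ')': depth becomes 1
  Position 21 ')': depth becomes 0
Maximum depth reached: 7

7


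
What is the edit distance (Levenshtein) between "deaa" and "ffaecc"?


Computing edit distance: "deaa" -> "ffaecc"
DP table:
           f    f    a    e    c    c
      0    1    2    3    4    5    6
  d   1    1    2    3    4    5    6
  e   2    2    2    3    3    4    5
  a   3    3    3    2    3    4    5
  a   4    4    4    3    3    4    5
Edit distance = dp[4][6] = 5

5


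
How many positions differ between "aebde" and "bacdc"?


Comparing "aebde" and "bacdc" position by position:
  Position 0: 'a' vs 'b' => DIFFER
  Position 1: 'e' vs 'a' => DIFFER
  Position 2: 'b' vs 'c' => DIFFER
  Position 3: 'd' vs 'd' => same
  Position 4: 'e' vs 'c' => DIFFER
Positions that differ: 4

4


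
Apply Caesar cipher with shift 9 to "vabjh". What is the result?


Caesar cipher: shift "vabjh" by 9
  'v' (pos 21) + 9 = pos 4 = 'e'
  'a' (pos 0) + 9 = pos 9 = 'j'
  'b' (pos 1) + 9 = pos 10 = 'k'
  'j' (pos 9) + 9 = pos 18 = 's'
  'h' (pos 7) + 9 = pos 16 = 'q'
Result: ejksq

ejksq


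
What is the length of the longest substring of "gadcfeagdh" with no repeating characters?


Input: "gadcfeagdh"
Sliding window (track last position of each char):
  Position 0 ('g'): window [0,0] length 1 -- new best
  Position 1 ('a'): window [0,1] length 2 -- new best
  Position 2 ('d'): window [0,2] length 3 -- new best
  Position 3 ('c'): window [0,3] length 4 -- new best
  Position 4 ('f'): window [0,4] length 5 -- new best
  Position 5 ('e'): window [0,5] length 6 -- new best
  Position 6 ('a'): repeat (last at 1), move window start to 2
  Position 6 ('a'): window [2,6] length 5
  Position 7 ('g'): window [2,7] length 6
  Position 8 ('d'): repeat (last at 2), move window start to 3
  Position 8 ('d'): window [3,8] length 6
  Position 9 ('h'): window [3,9] length 7 -- new best
Longest substring with no repeats: "cfeagdh" with length 7

7


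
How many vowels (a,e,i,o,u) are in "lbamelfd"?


Input: lbamelfd
Checking each character:
  'l' at position 0: consonant
  'b' at position 1: consonant
  'a' at position 2: vowel (running total: 1)
  'm' at position 3: consonant
  'e' at position 4: vowel (running total: 2)
  'l' at position 5: consonant
  'f' at position 6: consonant
  'd' at position 7: consonant
Total vowels: 2

2


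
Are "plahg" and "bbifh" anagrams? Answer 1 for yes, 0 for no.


Strings: "plahg", "bbifh"
Sorted first:  aghlp
Sorted second: bbfhi
Differ at position 0: 'a' vs 'b' => not anagrams

0


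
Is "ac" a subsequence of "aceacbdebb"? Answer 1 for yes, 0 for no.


Check if "ac" is a subsequence of "aceacbdebb"
Greedy scan:
  Position 0 ('a'): matches sub[0] = 'a'
  Position 1 ('c'): matches sub[1] = 'c'
  Position 2 ('e'): no match needed
  Position 3 ('a'): no match needed
  Position 4 ('c'): no match needed
  Position 5 ('b'): no match needed
  Position 6 ('d'): no match needed
  Position 7 ('e'): no match needed
  Position 8 ('b'): no match needed
  Position 9 ('b'): no match needed
All 2 characters matched => is a subsequence

1


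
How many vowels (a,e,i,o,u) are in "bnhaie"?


Input: bnhaie
Checking each character:
  'b' at position 0: consonant
  'n' at position 1: consonant
  'h' at position 2: consonant
  'a' at position 3: vowel (running total: 1)
  'i' at position 4: vowel (running total: 2)
  'e' at position 5: vowel (running total: 3)
Total vowels: 3

3


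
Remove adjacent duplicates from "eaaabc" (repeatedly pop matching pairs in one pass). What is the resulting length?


Input: eaaabc
Stack-based adjacent duplicate removal:
  Read 'e': push. Stack: e
  Read 'a': push. Stack: ea
  Read 'a': matches stack top 'a' => pop. Stack: e
  Read 'a': push. Stack: ea
  Read 'b': push. Stack: eab
  Read 'c': push. Stack: eabc
Final stack: "eabc" (length 4)

4


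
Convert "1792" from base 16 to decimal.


Input: "1792" in base 16
Positional expansion:
  Digit '1' (value 1) x 16^3 = 4096
  Digit '7' (value 7) x 16^2 = 1792
  Digit '9' (value 9) x 16^1 = 144
  Digit '2' (value 2) x 16^0 = 2
Sum = 6034

6034


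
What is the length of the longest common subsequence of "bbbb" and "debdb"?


LCS of "bbbb" and "debdb"
DP table:
           d    e    b    d    b
      0    0    0    0    0    0
  b   0    0    0    1    1    1
  b   0    0    0    1    1    2
  b   0    0    0    1    1    2
  b   0    0    0    1    1    2
LCS length = dp[4][5] = 2

2


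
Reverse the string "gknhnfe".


Input: gknhnfe
Reading characters right to left:
  Position 6: 'e'
  Position 5: 'f'
  Position 4: 'n'
  Position 3: 'h'
  Position 2: 'n'
  Position 1: 'k'
  Position 0: 'g'
Reversed: efnhnkg

efnhnkg


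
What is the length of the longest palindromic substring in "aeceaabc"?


Input: "aeceaabc"
Checking substrings for palindromes:
  [0:5] "aecea" (len 5) => palindrome
  [1:4] "ece" (len 3) => palindrome
  [4:6] "aa" (len 2) => palindrome
Longest palindromic substring: "aecea" with length 5

5


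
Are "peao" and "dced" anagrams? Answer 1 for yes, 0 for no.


Strings: "peao", "dced"
Sorted first:  aeop
Sorted second: cdde
Differ at position 0: 'a' vs 'c' => not anagrams

0


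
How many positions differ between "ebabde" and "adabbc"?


Comparing "ebabde" and "adabbc" position by position:
  Position 0: 'e' vs 'a' => DIFFER
  Position 1: 'b' vs 'd' => DIFFER
  Position 2: 'a' vs 'a' => same
  Position 3: 'b' vs 'b' => same
  Position 4: 'd' vs 'b' => DIFFER
  Position 5: 'e' vs 'c' => DIFFER
Positions that differ: 4

4


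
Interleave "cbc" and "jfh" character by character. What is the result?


Interleaving "cbc" and "jfh":
  Position 0: 'c' from first, 'j' from second => "cj"
  Position 1: 'b' from first, 'f' from second => "bf"
  Position 2: 'c' from first, 'h' from second => "ch"
Result: cjbfch

cjbfch


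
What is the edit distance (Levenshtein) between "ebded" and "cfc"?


Computing edit distance: "ebded" -> "cfc"
DP table:
           c    f    c
      0    1    2    3
  e   1    1    2    3
  b   2    2    2    3
  d   3    3    3    3
  e   4    4    4    4
  d   5    5    5    5
Edit distance = dp[5][3] = 5

5


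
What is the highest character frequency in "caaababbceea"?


Input: caaababbceea
Character counts:
  'a': 5
  'b': 3
  'c': 2
  'e': 2
Maximum frequency: 5

5


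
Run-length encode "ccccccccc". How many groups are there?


Input: ccccccccc
Scanning for consecutive runs:
  Group 1: 'c' x 9 (positions 0-8)
Total groups: 1

1


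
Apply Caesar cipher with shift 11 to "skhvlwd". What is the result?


Caesar cipher: shift "skhvlwd" by 11
  's' (pos 18) + 11 = pos 3 = 'd'
  'k' (pos 10) + 11 = pos 21 = 'v'
  'h' (pos 7) + 11 = pos 18 = 's'
  'v' (pos 21) + 11 = pos 6 = 'g'
  'l' (pos 11) + 11 = pos 22 = 'w'
  'w' (pos 22) + 11 = pos 7 = 'h'
  'd' (pos 3) + 11 = pos 14 = 'o'
Result: dvsgwho

dvsgwho


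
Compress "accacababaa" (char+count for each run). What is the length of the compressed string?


Input: accacababaa
Runs:
  'a' x 1 => "a1"
  'c' x 2 => "c2"
  'a' x 1 => "a1"
  'c' x 1 => "c1"
  'a' x 1 => "a1"
  'b' x 1 => "b1"
  'a' x 1 => "a1"
  'b' x 1 => "b1"
  'a' x 2 => "a2"
Compressed: "a1c2a1c1a1b1a1b1a2"
Compressed length: 18

18


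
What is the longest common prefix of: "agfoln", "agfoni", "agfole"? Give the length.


Words: agfoln, agfoni, agfole
  Position 0: all 'a' => match
  Position 1: all 'g' => match
  Position 2: all 'f' => match
  Position 3: all 'o' => match
  Position 4: ('l', 'n', 'l') => mismatch, stop
LCP = "agfo" (length 4)

4


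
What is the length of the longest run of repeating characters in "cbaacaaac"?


Input: "cbaacaaac"
Scanning for longest run:
  Position 1 ('b'): new char, reset run to 1
  Position 2 ('a'): new char, reset run to 1
  Position 3 ('a'): continues run of 'a', length=2
  Position 4 ('c'): new char, reset run to 1
  Position 5 ('a'): new char, reset run to 1
  Position 6 ('a'): continues run of 'a', length=2
  Position 7 ('a'): continues run of 'a', length=3
  Position 8 ('c'): new char, reset run to 1
Longest run: 'a' with length 3

3


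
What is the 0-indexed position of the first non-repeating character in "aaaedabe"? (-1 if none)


Input: aaaedabe
Character frequencies:
  'a': 4
  'b': 1
  'd': 1
  'e': 2
Scanning left to right for freq == 1:
  Position 0 ('a'): freq=4, skip
  Position 1 ('a'): freq=4, skip
  Position 2 ('a'): freq=4, skip
  Position 3 ('e'): freq=2, skip
  Position 4 ('d'): unique! => answer = 4

4


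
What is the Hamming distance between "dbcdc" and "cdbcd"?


Comparing "dbcdc" and "cdbcd" position by position:
  Position 0: 'd' vs 'c' => differ
  Position 1: 'b' vs 'd' => differ
  Position 2: 'c' vs 'b' => differ
  Position 3: 'd' vs 'c' => differ
  Position 4: 'c' vs 'd' => differ
Total differences (Hamming distance): 5

5


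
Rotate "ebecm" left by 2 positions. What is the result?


Input: "ebecm", rotate left by 2
First 2 characters: "eb"
Remaining characters: "ecm"
Concatenate remaining + first: "ecm" + "eb" = "ecmeb"

ecmeb


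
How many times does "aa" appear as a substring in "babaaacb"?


Searching for "aa" in "babaaacb"
Scanning each position:
  Position 0: "ba" => no
  Position 1: "ab" => no
  Position 2: "ba" => no
  Position 3: "aa" => MATCH
  Position 4: "aa" => MATCH
  Position 5: "ac" => no
  Position 6: "cb" => no
Total occurrences: 2

2


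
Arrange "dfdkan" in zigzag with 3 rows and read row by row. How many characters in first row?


Zigzag "dfdkan" into 3 rows:
Placing characters:
  'd' => row 0
  'f' => row 1
  'd' => row 2
  'k' => row 1
  'a' => row 0
  'n' => row 1
Rows:
  Row 0: "da"
  Row 1: "fkn"
  Row 2: "d"
First row length: 2

2
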